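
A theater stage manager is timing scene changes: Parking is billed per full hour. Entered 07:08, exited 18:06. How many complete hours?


Start: 07:08
End: 18:06
Hour difference: 18 - 7 = 11 hours
Minute difference: 6 - 8 = -2 minutes
Total minutes: 658
Complete hours: 658 / 60 = 10 (remainder 58)

10


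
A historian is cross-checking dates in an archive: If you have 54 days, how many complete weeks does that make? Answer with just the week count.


Total days: 54
Days per week: 7
Division: 54 / 7 = 7 remainder 5
Complete weeks: 7
Remaining days: 5

7


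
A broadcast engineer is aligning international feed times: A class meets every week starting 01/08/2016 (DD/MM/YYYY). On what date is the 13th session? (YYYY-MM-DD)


First occurrence: 2016-08-01 (occurrence 1)
Each occurrence is 7 days after the previous.
Occurrence 13 is 12 weeks after the first.
12 weeks = 84 days
2016-08-01 + 84 days = 2016-10-24

2016-10-24


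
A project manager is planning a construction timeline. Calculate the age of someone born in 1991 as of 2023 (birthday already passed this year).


Birth year: 1991
Current year: 2023
Age = current year - birth year
Age = 2023 - 1991 = 32

32


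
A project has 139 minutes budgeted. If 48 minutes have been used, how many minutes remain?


Total budget: 139 minutes
Time used: 48 minutes
Remaining: 139 - 48 = 91 minutes
Percent used: 34.5%
Percent remaining: 65.5%

91


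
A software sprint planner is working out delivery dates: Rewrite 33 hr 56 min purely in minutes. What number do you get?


Hours: 33
Extra minutes: 56
Minutes per hour: 60
Hours to minutes: 33 x 60 = 1980
Total: 1980 + 56 = 2036

2036


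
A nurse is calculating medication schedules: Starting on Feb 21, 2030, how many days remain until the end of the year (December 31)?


Start: February 21, 2030
End: December 31, 2030
Days left in February: 7
March: 31
April: 30
May: 31
June: 30
... plus remaining months
Sum of remaining months: 306
Total: 7 + 306 = 313

313


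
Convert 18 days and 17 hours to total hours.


Days: 18
Extra hours: 17
Hours per day: 24
Days to hours: 18 x 24 = 432
Total: 432 + 17 = 449

449


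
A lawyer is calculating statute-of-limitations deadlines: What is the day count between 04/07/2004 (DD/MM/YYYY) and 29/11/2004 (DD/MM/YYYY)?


Start date: 2004-07-04
End date: 2004-11-29
Jul 2004: +28 days
Aug 2004: +31 days
Sep 2004: +30 days
Oct 2004: +31 days
Nov 2004: +28 days
Total: 148 days

148


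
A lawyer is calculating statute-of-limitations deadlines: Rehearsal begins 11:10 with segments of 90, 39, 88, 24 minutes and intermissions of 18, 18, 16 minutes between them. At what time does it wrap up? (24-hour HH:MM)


Start: 11:10 = 670 min from midnight
  after task 1 (90 min): 12:40
  after break (18 min): 12:58
  after task 2 (39 min): 13:37
  after break (18 min): 13:55
  after task 3 (88 min): 15:23
  after break (16 min): 15:39
  after task 4 (24 min): 16:03
Total elapsed: 293 minutes
End time: 16:03

16:03


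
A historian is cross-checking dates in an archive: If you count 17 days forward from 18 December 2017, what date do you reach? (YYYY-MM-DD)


Start: 2017-12-18
Adding 17 days
Days remaining in December: 13
After December: 4 days still to add
January 2018 has 31 days, need 4
Result: 2018-01-04

2018-01-04


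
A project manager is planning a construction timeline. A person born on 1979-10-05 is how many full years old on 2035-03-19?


Birth: 1979-10-05
Reference: 2035-03-19
Year difference: 2035 - 1979 = 56
Has birthday (10-05) occurred by 03-19? No
Birthday not yet reached this year -> subtract 1
Age in full years: 55

55


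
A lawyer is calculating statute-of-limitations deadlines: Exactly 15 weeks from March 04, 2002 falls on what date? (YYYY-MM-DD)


Start: 2002-03-04
Weeks to add: 15
Convert to days: 15 x 7 = 105 days
Add 105 days to 2002-03-04
Result: 2002-06-17

2002-06-17


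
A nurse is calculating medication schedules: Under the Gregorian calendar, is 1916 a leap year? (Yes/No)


Year: 1916
Divisible by 4? 1916 / 4 = 479.0 -> Yes
Divisible by 100? 1916 / 100 = 19.16 -> No
Divisible by 4 but not 100, so it IS a leap year

Yes


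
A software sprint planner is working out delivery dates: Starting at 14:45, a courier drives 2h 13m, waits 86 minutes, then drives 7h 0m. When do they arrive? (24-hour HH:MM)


Depart: 14:45
Leg 1: +133 min -> 16:58
Layover: +86 min -> 18:24
Leg 2: +420 min -> 01:24
Total travel: 639 minutes = 10h 39m
Arrival: 01:24

01:24


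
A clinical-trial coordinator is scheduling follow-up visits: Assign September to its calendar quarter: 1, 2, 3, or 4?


Month: September (month 9)
Q1: January-March (months 1-3)
Q2: April-June (months 4-6)
Q3: July-September (months 7-9)
Q4: October-December (months 10-12)
Month 9 falls in Q3

3


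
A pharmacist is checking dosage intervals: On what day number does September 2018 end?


Month: September
Year: 2018
September is a 30-day month
Total: 30 days

30


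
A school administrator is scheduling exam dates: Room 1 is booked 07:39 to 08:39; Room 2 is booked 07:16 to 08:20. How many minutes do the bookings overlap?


Interval A: [459, 519] minutes from midnight
Interval B: [436, 500] minutes from midnight
Overlap start = max(459, 436) = 459
Overlap end = min(519, 500) = 500
Overlap = 500 - 459 = 41 minutes

41


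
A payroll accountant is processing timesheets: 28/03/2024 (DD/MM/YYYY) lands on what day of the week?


Date: 2024-03-28
January 1, 2024 is a Monday
Day of year: 88
Offset from Jan 1: 87 days
87 mod 7 = 3
Result: Thursday

Thursday


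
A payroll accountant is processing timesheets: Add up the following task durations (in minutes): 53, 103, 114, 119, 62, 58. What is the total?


Durations: 53, 103, 114, 119, 62, 58
Running sum: 53
+ 103 = 156
+ 114 = 270
+ 119 = 389
+ 62 = 451
+ 58 = 509
Total duration: 509 minutes
That is 8 hours and 29 minutes

509


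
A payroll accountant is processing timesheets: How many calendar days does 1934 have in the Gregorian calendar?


Year: 1934
Check leap year rules:
Divisible by 4? No
1934 is not a leap year
Days: 365

365


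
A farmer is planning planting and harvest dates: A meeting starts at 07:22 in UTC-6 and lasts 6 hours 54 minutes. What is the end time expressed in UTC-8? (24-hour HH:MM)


Start: 07:22 in UTC-6
Step 1 - add duration:
  minutes: 22 + 54 = 76 (carry 1h)
  hours: 7 + 6 + 1 = 14
  end in UTC-6: 14:16
Step 2 - convert UTC-6 -> UTC-8:
  offset difference: -8 - (-6) = -2 hours
  14 + (-2) = 12 -> mod 24 = 12
Result: 12:16 in UTC-8

12:16


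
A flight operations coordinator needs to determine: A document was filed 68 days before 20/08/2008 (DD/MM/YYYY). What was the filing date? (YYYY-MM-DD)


Start: 2008-08-20
Subtracting 68 days
Days already passed in August: 20
After going back through August: 48 more days to subtract
July 2008: 31 days, 17 remaining
June 2008 has 30 days, need 17
Result: 2008-06-13

2008-06-13


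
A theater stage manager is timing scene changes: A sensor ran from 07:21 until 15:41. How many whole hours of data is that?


Start: 07:21
End: 15:41
Hour difference: 15 - 7 = 8 hours
Minute difference: 41 - 21 = 20 minutes
Total minutes: 500
Complete hours: 500 / 60 = 8 (remainder 20)

8


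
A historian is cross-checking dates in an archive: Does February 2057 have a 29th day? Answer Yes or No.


Year: 2057
Divisible by 4? 2057 / 4 = 514.25 -> No
Not divisible by 4, so NOT a leap year

No


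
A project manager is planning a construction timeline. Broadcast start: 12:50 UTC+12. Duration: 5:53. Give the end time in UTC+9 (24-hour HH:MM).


Start: 12:50 in UTC+12
Step 1 - add duration:
  minutes: 50 + 53 = 103 (carry 1h)
  hours: 12 + 5 + 1 = 18
  end in UTC+12: 18:43
Step 2 - convert UTC+12 -> UTC+9:
  offset difference: 9 - (12) = -3 hours
  18 + (-3) = 15 -> mod 24 = 15
Result: 15:43 in UTC+9

15:43


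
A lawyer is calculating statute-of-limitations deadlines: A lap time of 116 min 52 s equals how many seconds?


Minutes: 116
Seconds: 52
Convert minutes to seconds: 116 x 60 = 6960
Add remaining seconds: 6960 + 52 = 7012

7012


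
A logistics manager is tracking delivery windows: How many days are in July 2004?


Month: July
Year: 2004
July is a 31-day month
Total: 31 days

31


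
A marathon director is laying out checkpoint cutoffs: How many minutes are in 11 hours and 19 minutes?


Hours: 11
Extra minutes: 19
Minutes per hour: 60
Hours to minutes: 11 x 60 = 660
Total: 660 + 19 = 679

679


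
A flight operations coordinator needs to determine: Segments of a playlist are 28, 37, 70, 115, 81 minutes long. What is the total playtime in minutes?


Durations: 28, 37, 70, 115, 81
Running sum: 28
+ 37 = 65
+ 70 = 135
+ 115 = 250
+ 81 = 331
Total duration: 331 minutes
That is 5 hours and 31 minutes

331


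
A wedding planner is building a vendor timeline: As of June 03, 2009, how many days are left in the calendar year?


Start: June 03, 2009
End: December 31, 2009
Days left in June: 27
July: 31
August: 31
September: 30
October: 31
... plus remaining months
Sum of remaining months: 184
Total: 27 + 184 = 211

211


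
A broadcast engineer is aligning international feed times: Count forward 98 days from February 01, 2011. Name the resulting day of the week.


Start: 2011-02-01 (Tuesday)
Step 1 - find target date: add 98 days
  2011-02-01 + 98 days = 2011-05-10
Step 2 - day of week:
  98 mod 7 = 0
  Tuesday + 0 days -> Tuesday
Result: Tuesday (2011-05-10)

Tuesday


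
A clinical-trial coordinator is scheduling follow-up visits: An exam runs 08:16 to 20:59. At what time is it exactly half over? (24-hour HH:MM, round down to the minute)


Start time: 08:16 = 496 minutes from midnight
End time: 20:59 = 1259 minutes from midnight
Sum: 496 + 1259 = 1755
Midpoint: 1755 / 2 = 877 minutes
Convert: 877 / 60 = 14 hours, 37 minutes
Result: 14:37

14:37


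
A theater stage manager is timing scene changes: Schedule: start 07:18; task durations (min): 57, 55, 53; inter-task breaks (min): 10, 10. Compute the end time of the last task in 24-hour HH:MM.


Start: 07:18 = 438 min from midnight
  after task 1 (57 min): 08:15
  after break (10 min): 08:25
  after task 2 (55 min): 09:20
  after break (10 min): 09:30
  after task 3 (53 min): 10:23
Total elapsed: 185 minutes
End time: 10:23

10:23


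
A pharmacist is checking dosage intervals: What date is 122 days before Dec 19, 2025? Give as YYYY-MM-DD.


Start: 2025-12-19
Subtracting 122 days
Days already passed in December: 19
After going back through December: 103 more days to subtract
November 2025: 30 days, 73 remaining
October 2025: 31 days, 42 remaining
September 2025: 30 days, 12 remaining
August 2025 has 31 days, need 12
Result: 2025-08-19

2025-08-19


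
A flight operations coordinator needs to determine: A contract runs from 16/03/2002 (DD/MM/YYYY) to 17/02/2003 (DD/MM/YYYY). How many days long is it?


Start date: 2002-03-16
End date: 2003-02-17
Mar 2002: +16 days
Apr 2002: +30 days
May 2002: +31 days
... (9 more months)
Total: 338 days

338


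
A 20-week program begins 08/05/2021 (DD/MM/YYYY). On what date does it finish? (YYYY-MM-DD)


Start: 2021-05-08
Weeks to add: 20
Convert to days: 20 x 7 = 140 days
Add 140 days to 2021-05-08
Result: 2021-09-25

2021-09-25


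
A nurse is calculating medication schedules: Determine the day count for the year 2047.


Year: 2047
Check leap year rules:
Divisible by 4? No
2047 is not a leap year
Days: 365

365


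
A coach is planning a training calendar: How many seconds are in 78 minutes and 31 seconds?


Minutes: 78
Extra seconds: 31
Seconds per minute: 60
Minutes to seconds: 78 x 60 = 4680
Total: 4680 + 31 = 4711

4711


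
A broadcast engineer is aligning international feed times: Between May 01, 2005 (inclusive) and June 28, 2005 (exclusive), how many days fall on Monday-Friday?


Start: 2005-05-01 (Sunday)
End (exclusive): 2005-06-28 (Tuesday)
Total calendar days: 58
Full weeks: 58 // 7 = 8 -> 40 weekdays
Remaining 2 days starting on Sunday:
  Sun(-), Mon(w) -> 1 weekdays
Total business days: 40 + 1 = 41

41


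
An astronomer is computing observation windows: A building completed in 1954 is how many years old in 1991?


Birth year: 1954
Current year: 1991
Age = current year - birth year
Age = 1991 - 1954 = 37

37


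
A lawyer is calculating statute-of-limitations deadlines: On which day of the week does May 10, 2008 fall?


Date: 2008-05-10
January 1, 2008 is a Tuesday
Day of year: 131
Offset from Jan 1: 130 days
130 mod 7 = 4
Result: Saturday

Saturday


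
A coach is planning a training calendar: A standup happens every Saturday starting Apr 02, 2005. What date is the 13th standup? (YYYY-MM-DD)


First occurrence: 2005-04-02 (occurrence 1)
Each occurrence is 7 days after the previous.
Occurrence 13 is 12 weeks after the first.
12 weeks = 84 days
2005-04-02 + 84 days = 2005-06-25

2005-06-25


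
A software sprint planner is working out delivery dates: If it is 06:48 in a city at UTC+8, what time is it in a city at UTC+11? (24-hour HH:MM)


Local time: 06:48 at UTC+8 (offset 8h)
Target zone: UTC+11 (offset 11h)
Difference: 11 - (8) = 3 hours
Calculation: 6 + (3) = 9
Result: 09:48

09:48


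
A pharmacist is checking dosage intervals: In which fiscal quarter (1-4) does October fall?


Month: October (month 10)
Q1: January-March (months 1-3)
Q2: April-June (months 4-6)
Q3: July-September (months 7-9)
Q4: October-December (months 10-12)
Month 10 falls in Q4

4


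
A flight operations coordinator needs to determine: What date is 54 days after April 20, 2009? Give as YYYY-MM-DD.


Start: 2009-04-20
Adding 54 days
Days remaining in April: 10
After April: 44 days still to add
May 2009: 31 days, 13 remaining
June 2009 has 30 days, need 13
Result: 2009-06-13

2009-06-13


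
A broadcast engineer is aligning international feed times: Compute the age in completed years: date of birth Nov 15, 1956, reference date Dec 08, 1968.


Birth: 1956-11-15
Reference: 1968-12-08
Year difference: 1968 - 1956 = 12
Has birthday (11-15) occurred by 12-08? Yes
Age in full years: 12

12


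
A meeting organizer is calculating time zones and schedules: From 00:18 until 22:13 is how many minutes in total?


Start time: 00:18 = 18 minutes from midnight
End time: 22:13 = 1333 minutes from midnight
Difference: 1333 - 18 = 1315 minutes
That is 21 hours and 55 minutes

1315


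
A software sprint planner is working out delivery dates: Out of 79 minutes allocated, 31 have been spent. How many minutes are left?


Total budget: 79 minutes
Time used: 31 minutes
Remaining: 79 - 31 = 48 minutes
Percent used: 39.2%
Percent remaining: 60.8%

48


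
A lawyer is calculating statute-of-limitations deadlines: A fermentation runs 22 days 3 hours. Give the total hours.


Days: 22
Extra hours: 3
Hours per day: 24
Days to hours: 22 x 24 = 528
Total: 528 + 3 = 531

531


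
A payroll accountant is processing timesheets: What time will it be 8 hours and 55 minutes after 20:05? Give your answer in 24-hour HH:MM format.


Start time: 20:05
Adding: 8 hours 55 minutes
Minutes: 5 + 55 = 60
Minute overflow: 60 >= 60, so carry 1 hour, minutes = 0
Hours: 20 + 8 + 1 = 29
Hour wraparound: 29 mod 24 = 5
Result: 05:00

05:00


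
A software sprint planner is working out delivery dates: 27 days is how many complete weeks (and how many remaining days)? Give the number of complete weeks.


Total days: 27
Days per week: 7
Division: 27 / 7 = 3 remainder 6
Complete weeks: 3
Remaining days: 6

3


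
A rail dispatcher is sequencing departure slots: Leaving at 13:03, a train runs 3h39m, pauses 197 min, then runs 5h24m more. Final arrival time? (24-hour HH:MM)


Depart: 13:03
Leg 1: +219 min -> 16:42
Layover: +197 min -> 19:59
Leg 2: +324 min -> 01:23
Total travel: 740 minutes = 12h 20m
Arrival: 01:23

01:23


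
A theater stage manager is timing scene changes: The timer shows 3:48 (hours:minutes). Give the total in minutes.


Hours: 3
Minutes: 48
Convert hours to minutes: 3 x 60 = 180
Add remaining minutes: 180 + 48 = 228

228


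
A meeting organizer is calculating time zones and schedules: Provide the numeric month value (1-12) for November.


Calendar month order:
10. October
11. November <--
12. December
November is month number 11

11


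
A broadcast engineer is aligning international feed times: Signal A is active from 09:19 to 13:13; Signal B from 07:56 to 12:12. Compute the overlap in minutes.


Interval A: [559, 793] minutes from midnight
Interval B: [476, 732] minutes from midnight
Overlap start = max(559, 476) = 559
Overlap end = min(793, 732) = 732
Overlap = 732 - 559 = 173 minutes

173


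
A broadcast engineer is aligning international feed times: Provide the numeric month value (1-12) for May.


Calendar month order:
4. April
5. May <--
6. June
May is month number 5

5


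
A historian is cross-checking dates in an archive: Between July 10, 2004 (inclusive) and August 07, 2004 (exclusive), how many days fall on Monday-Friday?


Start: 2004-07-10 (Saturday)
End (exclusive): 2004-08-07 (Saturday)
Total calendar days: 28
Full weeks: 28 // 7 = 4 -> 20 weekdays
Remaining 0 days starting on Saturday:
Total business days: 20 + 0 = 20

20


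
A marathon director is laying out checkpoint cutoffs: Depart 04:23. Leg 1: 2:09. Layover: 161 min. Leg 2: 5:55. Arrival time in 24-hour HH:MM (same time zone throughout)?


Depart: 04:23
Leg 1: +129 min -> 06:32
Layover: +161 min -> 09:13
Leg 2: +355 min -> 15:08
Total travel: 645 minutes = 10h 45m
Arrival: 15:08

15:08


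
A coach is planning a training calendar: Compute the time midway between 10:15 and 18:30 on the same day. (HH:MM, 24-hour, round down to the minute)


Start time: 10:15 = 615 minutes from midnight
End time: 18:30 = 1110 minutes from midnight
Sum: 615 + 1110 = 1725
Midpoint: 1725 / 2 = 862 minutes
Convert: 862 / 60 = 14 hours, 22 minutes
Result: 14:22

14:22


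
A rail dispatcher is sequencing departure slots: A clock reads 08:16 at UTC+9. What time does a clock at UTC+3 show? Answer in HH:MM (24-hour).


Local time: 08:16 at UTC+9 (offset 9h)
Target zone: UTC+3 (offset 3h)
Difference: 3 - (9) = -6 hours
Calculation: 8 + (-6) = 2
Result: 02:16

02:16


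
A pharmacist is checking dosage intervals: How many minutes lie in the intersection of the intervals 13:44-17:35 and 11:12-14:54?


Interval A: [824, 1055] minutes from midnight
Interval B: [672, 894] minutes from midnight
Overlap start = max(824, 672) = 824
Overlap end = min(1055, 894) = 894
Overlap = 894 - 824 = 70 minutes

70


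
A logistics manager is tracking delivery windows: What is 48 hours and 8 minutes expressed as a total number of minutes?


Hours: 48
Minutes: 8
Convert hours to minutes: 48 x 60 = 2880
Add remaining minutes: 2880 + 8 = 2888

2888


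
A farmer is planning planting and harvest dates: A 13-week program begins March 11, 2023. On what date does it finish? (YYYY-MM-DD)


Start: 2023-03-11
Weeks to add: 13
Convert to days: 13 x 7 = 91 days
Add 91 days to 2023-03-11
Result: 2023-06-10

2023-06-10


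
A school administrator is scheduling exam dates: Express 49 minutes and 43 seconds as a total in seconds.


Minutes: 49
Seconds: 43
Convert minutes to seconds: 49 x 60 = 2940
Add remaining seconds: 2940 + 43 = 2983

2983


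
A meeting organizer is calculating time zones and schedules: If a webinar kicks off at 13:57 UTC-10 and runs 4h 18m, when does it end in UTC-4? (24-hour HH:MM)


Start: 13:57 in UTC-10
Step 1 - add duration:
  minutes: 57 + 18 = 75 (carry 1h)
  hours: 13 + 4 + 1 = 18
  end in UTC-10: 18:15
Step 2 - convert UTC-10 -> UTC-4:
  offset difference: -4 - (-10) = 6 hours
  18 + (6) = 24 -> mod 24 = 0
Result: 00:15 in UTC-4

00:15


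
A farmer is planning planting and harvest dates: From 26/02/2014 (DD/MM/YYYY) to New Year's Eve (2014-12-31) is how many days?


Start: February 26, 2014
End: December 31, 2014
Days left in February: 2
March: 31
April: 30
May: 31
June: 30
... plus remaining months
Sum of remaining months: 306
Total: 2 + 306 = 308

308


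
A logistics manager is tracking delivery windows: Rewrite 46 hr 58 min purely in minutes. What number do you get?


Hours: 46
Extra minutes: 58
Minutes per hour: 60
Hours to minutes: 46 x 60 = 2760
Total: 2760 + 58 = 2818

2818


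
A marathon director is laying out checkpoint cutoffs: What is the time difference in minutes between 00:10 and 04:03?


Start time: 00:10 = 10 minutes from midnight
End time: 04:03 = 243 minutes from midnight
Difference: 243 - 10 = 233 minutes
That is 3 hours and 53 minutes

233


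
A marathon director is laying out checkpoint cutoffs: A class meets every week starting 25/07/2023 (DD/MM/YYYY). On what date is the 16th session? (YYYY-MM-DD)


First occurrence: 2023-07-25 (occurrence 1)
Each occurrence is 7 days after the previous.
Occurrence 16 is 15 weeks after the first.
15 weeks = 105 days
2023-07-25 + 105 days = 2023-11-07

2023-11-07


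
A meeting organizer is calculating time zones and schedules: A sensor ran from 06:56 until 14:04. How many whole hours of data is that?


Start: 06:56
End: 14:04
Hour difference: 14 - 6 = 8 hours
Minute difference: 4 - 56 = -52 minutes
Total minutes: 428
Complete hours: 428 / 60 = 7 (remainder 8)

7


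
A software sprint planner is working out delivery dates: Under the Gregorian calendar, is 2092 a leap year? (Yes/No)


Year: 2092
Divisible by 4? 2092 / 4 = 523.0 -> Yes
Divisible by 100? 2092 / 100 = 20.92 -> No
Divisible by 4 but not 100, so it IS a leap year

Yes


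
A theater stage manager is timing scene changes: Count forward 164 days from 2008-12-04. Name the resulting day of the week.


Start: 2008-12-04 (Thursday)
Step 1 - find target date: add 164 days
  2008-12-04 + 164 days = 2009-05-17
Step 2 - day of week:
  164 mod 7 = 3
  Thursday + 3 days -> Sunday
Result: Sunday (2009-05-17)

Sunday


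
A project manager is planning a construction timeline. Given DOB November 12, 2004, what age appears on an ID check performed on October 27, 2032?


Birth: 2004-11-12
Reference: 2032-10-27
Year difference: 2032 - 2004 = 28
Has birthday (11-12) occurred by 10-27? No
Birthday not yet reached this year -> subtract 1
Age in full years: 27

27


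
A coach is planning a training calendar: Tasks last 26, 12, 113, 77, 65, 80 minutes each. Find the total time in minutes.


Durations: 26, 12, 113, 77, 65, 80
Running sum: 26
+ 12 = 38
+ 113 = 151
+ 77 = 228
+ 65 = 293
+ 80 = 373
Total duration: 373 minutes
That is 6 hours and 13 minutes

373


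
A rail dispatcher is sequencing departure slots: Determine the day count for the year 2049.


Year: 2049
Check leap year rules:
Divisible by 4? No
2049 is not a leap year
Days: 365

365


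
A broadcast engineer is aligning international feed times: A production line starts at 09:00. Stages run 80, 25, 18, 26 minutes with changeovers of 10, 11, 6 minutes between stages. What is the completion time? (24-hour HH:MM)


Start: 09:00 = 540 min from midnight
  after task 1 (80 min): 10:20
  after break (10 min): 10:30
  after task 2 (25 min): 10:55
  after break (11 min): 11:06
  after task 3 (18 min): 11:24
  after break (6 min): 11:30
  after task 4 (26 min): 11:56
Total elapsed: 176 minutes
End time: 11:56

11:56


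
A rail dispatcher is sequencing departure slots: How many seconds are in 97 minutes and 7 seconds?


Minutes: 97
Extra seconds: 7
Seconds per minute: 60
Minutes to seconds: 97 x 60 = 5820
Total: 5820 + 7 = 5827

5827


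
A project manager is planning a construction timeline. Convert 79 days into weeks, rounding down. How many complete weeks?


Total days: 79
Days per week: 7
Division: 79 / 7 = 11 remainder 2
Complete weeks: 11
Remaining days: 2

11


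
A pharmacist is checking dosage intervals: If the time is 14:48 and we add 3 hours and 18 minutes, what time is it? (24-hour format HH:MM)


Start time: 14:48
Adding: 3 hours 18 minutes
Minutes: 48 + 18 = 66
Minute overflow: 66 >= 60, so carry 1 hour, minutes = 6
Hours: 14 + 3 + 1 = 18
Result: 18:06

18:06


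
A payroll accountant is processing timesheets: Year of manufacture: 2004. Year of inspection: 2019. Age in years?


Birth year: 2004
Current year: 2019
Age = current year - birth year
Age = 2019 - 2004 = 15

15


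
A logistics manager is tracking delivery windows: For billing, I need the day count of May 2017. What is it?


Month: May
Year: 2017
May is a 31-day month
Total: 31 days

31


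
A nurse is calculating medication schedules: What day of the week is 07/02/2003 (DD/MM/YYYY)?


Date: 2003-02-07
January 1, 2003 is a Wednesday
Day of year: 38
Offset from Jan 1: 37 days
37 mod 7 = 2
Result: Friday

Friday


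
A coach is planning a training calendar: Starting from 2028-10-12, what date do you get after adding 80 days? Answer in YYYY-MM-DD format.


Start: 2028-10-12
Adding 80 days
Days remaining in October: 19
After October: 61 days still to add
November 2028: 30 days, 31 remaining
December 2028 has 31 days, need 31
Result: 2028-12-31

2028-12-31


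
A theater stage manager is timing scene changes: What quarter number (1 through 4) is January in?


Month: January (month 1)
Q1: January-March (months 1-3)
Q2: April-June (months 4-6)
Q3: July-September (months 7-9)
Q4: October-December (months 10-12)
Month 1 falls in Q1

1


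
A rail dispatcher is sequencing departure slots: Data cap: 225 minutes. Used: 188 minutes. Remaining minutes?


Total budget: 225 minutes
Time used: 188 minutes
Remaining: 225 - 188 = 37 minutes
Percent used: 83.6%
Percent remaining: 16.4%

37


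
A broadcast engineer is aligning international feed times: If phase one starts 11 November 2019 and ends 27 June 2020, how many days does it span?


Start date: 2019-11-11
End date: 2020-06-27
Nov 2019: +20 days
Dec 2019: +31 days
Jan 2020: +31 days
... (5 more months)
Total: 229 days

229


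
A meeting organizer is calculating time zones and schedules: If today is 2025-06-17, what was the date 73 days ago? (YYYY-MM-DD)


Start: 2025-06-17
Subtracting 73 days
Days already passed in June: 17
After going back through June: 56 more days to subtract
May 2025: 31 days, 25 remaining
April 2025 has 30 days, need 25
Result: 2025-04-05

2025-04-05


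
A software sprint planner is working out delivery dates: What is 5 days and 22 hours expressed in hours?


Days: 5
Extra hours: 22
Hours per day: 24
Days to hours: 5 x 24 = 120
Total: 120 + 22 = 142

142


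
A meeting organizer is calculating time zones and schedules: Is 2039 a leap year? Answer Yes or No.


Year: 2039
Divisible by 4? 2039 / 4 = 509.75 -> No
Not divisible by 4, so NOT a leap year

No


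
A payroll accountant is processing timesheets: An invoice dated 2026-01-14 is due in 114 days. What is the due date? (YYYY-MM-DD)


Start: 2026-01-14
Adding 114 days
Days remaining in January: 17
After January: 97 days still to add
February 2026: 28 days, 69 remaining
March 2026: 31 days, 38 remaining
April 2026: 30 days, 8 remaining
May 2026 has 31 days, need 8
Result: 2026-05-08

2026-05-08


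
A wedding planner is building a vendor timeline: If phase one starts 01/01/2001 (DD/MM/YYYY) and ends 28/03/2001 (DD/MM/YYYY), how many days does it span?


Start date: 2001-01-01
End date: 2001-03-28
Jan 2001: +31 days
Feb 2001: +28 days
Mar 2001: +27 days
Total: 86 days

86


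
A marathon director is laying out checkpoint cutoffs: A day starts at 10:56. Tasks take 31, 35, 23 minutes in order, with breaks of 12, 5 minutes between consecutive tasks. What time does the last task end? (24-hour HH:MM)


Start: 10:56 = 656 min from midnight
  after task 1 (31 min): 11:27
  after break (12 min): 11:39
  after task 2 (35 min): 12:14
  after break (5 min): 12:19
  after task 3 (23 min): 12:42
Total elapsed: 106 minutes
End time: 12:42

12:42


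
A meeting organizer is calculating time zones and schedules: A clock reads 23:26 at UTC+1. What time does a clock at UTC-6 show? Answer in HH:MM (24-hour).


Local time: 23:26 at UTC+1 (offset 1h)
Target zone: UTC-6 (offset -6h)
Difference: -6 - (1) = -7 hours
Calculation: 23 + (-7) = 16
Result: 16:26

16:26


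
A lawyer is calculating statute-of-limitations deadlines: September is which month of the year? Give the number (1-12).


Calendar month order:
8. August
9. September <--
10. October
September is month number 9

9


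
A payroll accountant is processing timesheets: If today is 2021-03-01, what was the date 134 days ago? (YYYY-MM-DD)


Start: 2021-03-01
Subtracting 134 days
Days already passed in March: 1
After going back through March: 133 more days to subtract
February 2021: 28 days, 105 remaining
January 2021: 31 days, 74 remaining
December 2020: 31 days, 43 remaining
November 2020: 30 days, 13 remaining
Result: 2020-10-18

2020-10-18


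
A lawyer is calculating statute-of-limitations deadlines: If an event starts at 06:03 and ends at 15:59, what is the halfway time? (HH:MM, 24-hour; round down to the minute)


Start time: 06:03 = 363 minutes from midnight
End time: 15:59 = 959 minutes from midnight
Sum: 363 + 959 = 1322
Midpoint: 1322 / 2 = 661 minutes
Convert: 661 / 60 = 11 hours, 1 minutes
Result: 11:01

11:01


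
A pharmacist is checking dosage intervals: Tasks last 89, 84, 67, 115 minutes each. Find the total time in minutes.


Durations: 89, 84, 67, 115
Running sum: 89
+ 84 = 173
+ 67 = 240
+ 115 = 355
Total duration: 355 minutes
That is 5 hours and 55 minutes

355


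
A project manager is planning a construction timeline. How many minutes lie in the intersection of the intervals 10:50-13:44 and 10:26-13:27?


Interval A: [650, 824] minutes from midnight
Interval B: [626, 807] minutes from midnight
Overlap start = max(650, 626) = 650
Overlap end = min(824, 807) = 807
Overlap = 807 - 650 = 157 minutes

157


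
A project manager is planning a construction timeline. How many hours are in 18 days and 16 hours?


Days: 18
Extra hours: 16
Hours per day: 24
Days to hours: 18 x 24 = 432
Total: 432 + 16 = 448

448


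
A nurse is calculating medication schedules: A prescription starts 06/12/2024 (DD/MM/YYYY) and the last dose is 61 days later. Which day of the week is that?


Start: 2024-12-06 (Friday)
Step 1 - find target date: add 61 days
  2024-12-06 + 61 days = 2025-02-05
Step 2 - day of week:
  61 mod 7 = 5
  Friday + 5 days -> Wednesday
Result: Wednesday (2025-02-05)

Wednesday


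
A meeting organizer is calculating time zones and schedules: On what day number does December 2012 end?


Month: December
Year: 2012
December is a 31-day month
Total: 31 days

31


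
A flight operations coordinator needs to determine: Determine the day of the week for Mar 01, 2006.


Date: 2006-03-01
January 1, 2006 is a Sunday
Day of year: 60
Offset from Jan 1: 59 days
59 mod 7 = 3
Result: Wednesday

Wednesday


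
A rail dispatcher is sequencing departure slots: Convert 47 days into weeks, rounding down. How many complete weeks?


Total days: 47
Days per week: 7
Division: 47 / 7 = 6 remainder 5
Complete weeks: 6
Remaining days: 5

6


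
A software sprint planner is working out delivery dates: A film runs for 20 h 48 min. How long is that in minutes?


Hours: 20
Minutes: 48
Convert hours to minutes: 20 x 60 = 1200
Add remaining minutes: 1200 + 48 = 1248

1248


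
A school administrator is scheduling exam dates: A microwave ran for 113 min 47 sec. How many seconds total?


Minutes: 113
Extra seconds: 47
Seconds per minute: 60
Minutes to seconds: 113 x 60 = 6780
Total: 6780 + 47 = 6827

6827


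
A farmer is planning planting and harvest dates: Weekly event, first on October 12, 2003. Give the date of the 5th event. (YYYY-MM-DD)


First occurrence: 2003-10-12 (occurrence 1)
Each occurrence is 7 days after the previous.
Occurrence 5 is 4 weeks after the first.
4 weeks = 28 days
2003-10-12 + 28 days = 2003-11-09

2003-11-09


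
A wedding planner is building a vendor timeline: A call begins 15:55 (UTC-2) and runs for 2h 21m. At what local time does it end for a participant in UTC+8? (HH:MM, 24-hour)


Start: 15:55 in UTC-2
Step 1 - add duration:
  minutes: 55 + 21 = 76 (carry 1h)
  hours: 15 + 2 + 1 = 18
  end in UTC-2: 18:16
Step 2 - convert UTC-2 -> UTC+8:
  offset difference: 8 - (-2) = 10 hours
  18 + (10) = 28 -> mod 24 = 4
Result: 04:16 in UTC+8

04:16


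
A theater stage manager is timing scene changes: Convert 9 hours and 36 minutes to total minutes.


Hours: 9
Extra minutes: 36
Minutes per hour: 60
Hours to minutes: 9 x 60 = 540
Total: 540 + 36 = 576

576


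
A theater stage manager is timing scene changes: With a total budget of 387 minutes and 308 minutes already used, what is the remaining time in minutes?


Total budget: 387 minutes
Time used: 308 minutes
Remaining: 387 - 308 = 79 minutes
Percent used: 79.6%
Percent remaining: 20.4%

79


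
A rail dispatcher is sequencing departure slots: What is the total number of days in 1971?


Year: 1971
Check leap year rules:
Divisible by 4? No
1971 is not a leap year
Days: 365

365


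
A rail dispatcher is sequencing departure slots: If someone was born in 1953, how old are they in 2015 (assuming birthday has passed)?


Birth year: 1953
Current year: 2015
Age = current year - birth year
Age = 2015 - 1953 = 62

62


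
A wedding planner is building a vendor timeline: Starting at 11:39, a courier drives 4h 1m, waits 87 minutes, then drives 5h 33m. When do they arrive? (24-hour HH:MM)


Depart: 11:39
Leg 1: +241 min -> 15:40
Layover: +87 min -> 17:07
Leg 2: +333 min -> 22:40
Total travel: 661 minutes = 11h 1m
Arrival: 22:40

22:40


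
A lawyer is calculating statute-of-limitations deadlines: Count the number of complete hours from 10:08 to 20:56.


Start: 10:08
End: 20:56
Hour difference: 20 - 10 = 10 hours
Minute difference: 56 - 8 = 48 minutes
Total minutes: 648
Complete hours: 648 / 60 = 10 (remainder 48)

10


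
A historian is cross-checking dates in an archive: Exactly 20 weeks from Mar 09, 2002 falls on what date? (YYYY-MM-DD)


Start: 2002-03-09
Weeks to add: 20
Convert to days: 20 x 7 = 140 days
Add 140 days to 2002-03-09
Result: 2002-07-27

2002-07-27


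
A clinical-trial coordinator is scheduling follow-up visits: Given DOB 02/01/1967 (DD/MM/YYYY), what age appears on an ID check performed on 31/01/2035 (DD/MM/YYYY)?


Birth: 1967-01-02
Reference: 2035-01-31
Year difference: 2035 - 1967 = 68
Has birthday (01-02) occurred by 01-31? Yes
Age in full years: 68

68


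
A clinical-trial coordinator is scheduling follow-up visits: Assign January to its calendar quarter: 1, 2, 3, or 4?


Month: January (month 1)
Q1: January-March (months 1-3)
Q2: April-June (months 4-6)
Q3: July-September (months 7-9)
Q4: October-December (months 10-12)
Month 1 falls in Q1

1


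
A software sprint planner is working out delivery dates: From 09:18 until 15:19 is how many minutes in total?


Start time: 09:18 = 558 minutes from midnight
End time: 15:19 = 919 minutes from midnight
Difference: 919 - 558 = 361 minutes
That is 6 hours and 1 minutes

361


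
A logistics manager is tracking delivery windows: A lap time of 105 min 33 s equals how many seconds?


Minutes: 105
Seconds: 33
Convert minutes to seconds: 105 x 60 = 6300
Add remaining seconds: 6300 + 33 = 6333

6333


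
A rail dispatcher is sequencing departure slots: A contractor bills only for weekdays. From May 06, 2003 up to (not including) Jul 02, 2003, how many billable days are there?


Start: 2003-05-06 (Tuesday)
End (exclusive): 2003-07-02 (Wednesday)
Total calendar days: 57
Full weeks: 57 // 7 = 8 -> 40 weekdays
Remaining 1 days starting on Tuesday:
  Tue(w) -> 1 weekdays
Total business days: 40 + 1 = 41

41


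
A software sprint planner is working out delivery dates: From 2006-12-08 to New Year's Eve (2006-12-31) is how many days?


Start: December 08, 2006
End: December 31, 2006
Days left in December: 23
Total: 23 days

23


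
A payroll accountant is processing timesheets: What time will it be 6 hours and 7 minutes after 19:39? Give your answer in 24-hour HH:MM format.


Start time: 19:39
Adding: 6 hours 7 minutes
Minutes: 39 + 7 = 46
Hours: 19 + 6 + 0 = 25
Hour wraparound: 25 mod 24 = 1
Result: 01:46

01:46


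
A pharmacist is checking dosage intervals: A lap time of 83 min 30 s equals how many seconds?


Minutes: 83
Seconds: 30
Convert minutes to seconds: 83 x 60 = 4980
Add remaining seconds: 4980 + 30 = 5010

5010


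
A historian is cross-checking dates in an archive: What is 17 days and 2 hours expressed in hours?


Days: 17
Extra hours: 2
Hours per day: 24
Days to hours: 17 x 24 = 408
Total: 408 + 2 = 410

410


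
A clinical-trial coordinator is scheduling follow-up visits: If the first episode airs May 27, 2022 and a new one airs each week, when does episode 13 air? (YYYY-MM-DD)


First occurrence: 2022-05-27 (occurrence 1)
Each occurrence is 7 days after the previous.
Occurrence 13 is 12 weeks after the first.
12 weeks = 84 days
2022-05-27 + 84 days = 2022-08-19

2022-08-19


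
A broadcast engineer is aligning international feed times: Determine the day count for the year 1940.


Year: 1940
Check leap year rules:
Divisible by 4? Yes
Divisible by 100? No
1940 is a leap year
Days: 366

366


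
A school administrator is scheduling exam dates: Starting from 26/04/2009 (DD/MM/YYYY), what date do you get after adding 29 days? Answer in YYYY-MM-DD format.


Start: 2009-04-26
Adding 29 days
Days remaining in April: 4
After April: 25 days still to add
May 2009 has 31 days, need 25
Result: 2009-05-25

2009-05-25


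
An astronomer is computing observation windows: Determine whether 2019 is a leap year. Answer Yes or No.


Year: 2019
Divisible by 4? 2019 / 4 = 504.75 -> No
Not divisible by 4, so NOT a leap year

No


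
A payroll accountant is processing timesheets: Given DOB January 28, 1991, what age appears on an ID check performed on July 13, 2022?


Birth: 1991-01-28
Reference: 2022-07-13
Year difference: 2022 - 1991 = 31
Has birthday (01-28) occurred by 07-13? Yes
Age in full years: 31

31


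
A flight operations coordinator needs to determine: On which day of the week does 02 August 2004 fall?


Date: 2004-08-02
January 1, 2004 is a Thursday
Day of year: 215
Offset from Jan 1: 214 days
214 mod 7 = 4
Result: Monday

Monday


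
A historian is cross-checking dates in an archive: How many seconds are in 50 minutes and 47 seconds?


Minutes: 50
Extra seconds: 47
Seconds per minute: 60
Minutes to seconds: 50 x 60 = 3000
Total: 3000 + 47 = 3047

3047


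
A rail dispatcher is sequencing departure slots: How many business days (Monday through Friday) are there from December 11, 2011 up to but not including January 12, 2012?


Start: 2011-12-11 (Sunday)
End (exclusive): 2012-01-12 (Thursday)
Total calendar days: 32
Full weeks: 32 // 7 = 4 -> 20 weekdays
Remaining 4 days starting on Sunday:
  Sun(-), Mon(w), Tue(w), Wed(w) -> 3 weekdays
Total business days: 20 + 3 = 23

23


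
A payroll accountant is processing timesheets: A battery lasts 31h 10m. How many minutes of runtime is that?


Hours: 31
Extra minutes: 10
Minutes per hour: 60
Hours to minutes: 31 x 60 = 1860
Total: 1860 + 10 = 1870

1870


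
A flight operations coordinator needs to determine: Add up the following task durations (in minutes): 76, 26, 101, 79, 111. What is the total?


Durations: 76, 26, 101, 79, 111
Running sum: 76
+ 26 = 102
+ 101 = 203
+ 79 = 282
+ 111 = 393
Total duration: 393 minutes
That is 6 hours and 33 minutes

393


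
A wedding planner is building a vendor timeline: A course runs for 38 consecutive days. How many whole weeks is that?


Total days: 38
Days per week: 7
Division: 38 / 7 = 5 remainder 3
Complete weeks: 5
Remaining days: 3

5
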